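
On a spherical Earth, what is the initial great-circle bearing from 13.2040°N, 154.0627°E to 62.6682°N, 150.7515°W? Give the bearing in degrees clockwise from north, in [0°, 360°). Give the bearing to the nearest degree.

25°

Δλ = -150.7515 − 154.0627 = -304.8142°; wrapped into (−180°, 180°]: 55.1858°.
θ = atan2( sin Δλ · cos φ₂ , cos φ₁ · sin φ₂ − sin φ₁ · cos φ₂ · cos Δλ )
  = atan2(0.37696, 0.80500) = 25.092° → normalised to [0°, 360°): 25.092°.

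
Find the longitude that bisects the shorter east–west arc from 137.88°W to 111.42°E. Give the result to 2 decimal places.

166.77°E

Signed shortest Δλ from -137.88° to +111.42° is -110.70°.
Midpoint longitude = -137.88° + (-110.70°)/2 = -137.88° − 55.35° = -193.23°.
Normalise into (−180°, 180°]: +166.77°.
(The naïve average (-137.88 + +111.42)/2 = -13.23° is on the wrong side of the globe.)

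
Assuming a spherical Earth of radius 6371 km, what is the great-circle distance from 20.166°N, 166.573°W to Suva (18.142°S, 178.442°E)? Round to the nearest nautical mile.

2464 nmi

Δλ = 178.442 − -166.573 = 345.015°; wrapped into (−180°, 180°]: -14.985°.
Δφ = -18.142 − 20.166 = -38.308°.
a = sin²(Δφ/2) + cos φ₁ · cos φ₂ · sin²(Δλ/2) = 0.122823.
c = 2·atan2(√a, √(1−a)) = 0.71613 rad → d = 6371·c ≈ 4562.43 km ≈ 2463.52 nmi.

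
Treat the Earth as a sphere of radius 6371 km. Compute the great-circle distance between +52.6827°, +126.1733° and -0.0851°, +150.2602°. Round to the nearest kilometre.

6280 km

Δλ = 150.2602 − 126.1733 = 24.0869°.
Δφ = -0.0851 − 52.6827 = -52.7678°.
a = sin²(Δφ/2) + cos φ₁ · cos φ₂ · sin²(Δλ/2) = 0.223870.
c = 2·atan2(√a, √(1−a)) = 0.98572 rad → d = 6371·c ≈ 6280.04 km.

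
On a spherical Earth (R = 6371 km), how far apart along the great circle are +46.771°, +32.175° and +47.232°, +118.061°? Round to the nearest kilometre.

6157 km

Δλ = 118.061 − 32.175 = 85.886°.
Δφ = 47.232 − 46.771 = 0.461°.
a = sin²(Δφ/2) + cos φ₁ · cos φ₂ · sin²(Δλ/2) = 0.215873.
c = 2·atan2(√a, √(1−a)) = 0.96641 rad → d = 6371·c ≈ 6157.03 km.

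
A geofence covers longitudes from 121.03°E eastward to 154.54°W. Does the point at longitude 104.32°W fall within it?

No

Band width going east from +121.03° to -154.54°: ((-154.54 − 121.03) mod 360) = 84.43°.
Offset of -104.32° east of the west edge: ((-104.32 − 121.03) mod 360) = 134.65°.
134.65° > 84.43° ⇒ outside.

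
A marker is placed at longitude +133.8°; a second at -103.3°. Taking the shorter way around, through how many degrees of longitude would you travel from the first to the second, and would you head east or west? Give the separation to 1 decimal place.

122.9° east

Raw difference: -103.3 − 133.8 = -237.1°.
Normalise into (−180°, 180°]: -237.1° + 360° = 122.9°.
Positive ⇒ the second point lies to the east; separation 122.9°.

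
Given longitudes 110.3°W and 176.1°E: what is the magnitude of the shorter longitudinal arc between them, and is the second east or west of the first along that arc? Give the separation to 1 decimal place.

Raw difference: 176.1 − -110.3 = 286.4°.
Normalise into (−180°, 180°]: 286.4° − 360° = -73.6°.
Negative ⇒ the second point lies to the west; separation 73.6°.

73.6° west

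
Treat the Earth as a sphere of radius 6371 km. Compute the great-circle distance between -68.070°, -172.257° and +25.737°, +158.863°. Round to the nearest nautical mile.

5777 nmi

Δλ = 158.863 − -172.257 = 331.120°; wrapped into (−180°, 180°]: -28.880°.
Δφ = 25.737 − -68.070 = 93.807°.
a = sin²(Δφ/2) + cos φ₁ · cos φ₂ · sin²(Δλ/2) = 0.554118.
c = 2·atan2(√a, √(1−a)) = 1.67924 rad → d = 6371·c ≈ 10698.47 km ≈ 5776.71 nmi.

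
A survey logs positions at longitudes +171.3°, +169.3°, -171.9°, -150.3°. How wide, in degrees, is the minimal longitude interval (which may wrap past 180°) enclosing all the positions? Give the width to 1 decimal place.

40.4°

Sort the longitudes: -171.9°, -150.3°, +169.3°, +171.3°.
Eastward gaps between consecutive values (wrapping around): 21.6°, 319.6°, 2.0°, 16.8°.
Largest gap = 319.6° ⇒ minimal covering band is its complement: 360° − 319.6° = 40.4°.
Band runs from +169.3° eastward to -150.3°, crossing the antimeridian.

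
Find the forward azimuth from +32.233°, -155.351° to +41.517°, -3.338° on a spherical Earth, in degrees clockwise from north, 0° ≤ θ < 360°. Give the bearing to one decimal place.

Δλ = -3.338 − -155.351 = 152.013°.
θ = atan2( sin Δλ · cos φ₂ , cos φ₁ · sin φ₂ − sin φ₁ · cos φ₂ · cos Δλ )
  = atan2(0.35137, 0.91335) = 21.042° → normalised to [0°, 360°): 21.042°.

21.0°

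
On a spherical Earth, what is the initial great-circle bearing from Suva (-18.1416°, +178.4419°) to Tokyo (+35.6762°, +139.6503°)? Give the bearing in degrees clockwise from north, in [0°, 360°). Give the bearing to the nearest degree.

326°

Δλ = 139.6503 − 178.4419 = -38.7916°.
θ = atan2( sin Δλ · cos φ₂ , cos φ₁ · sin φ₂ − sin φ₁ · cos φ₂ · cos Δλ )
  = atan2(-0.50891, 0.75135) = -34.111° → normalised to [0°, 360°): 325.889°.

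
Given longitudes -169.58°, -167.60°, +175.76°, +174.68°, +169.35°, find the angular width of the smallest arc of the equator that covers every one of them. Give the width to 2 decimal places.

Sort the longitudes: -169.58°, -167.60°, +169.35°, +174.68°, +175.76°.
Eastward gaps between consecutive values (wrapping around): 1.98°, 336.95°, 5.33°, 1.08°, 14.66°.
Largest gap = 336.95° ⇒ minimal covering band is its complement: 360° − 336.95° = 23.05°.
Band runs from +169.35° eastward to -167.60°, crossing the antimeridian.

23.05°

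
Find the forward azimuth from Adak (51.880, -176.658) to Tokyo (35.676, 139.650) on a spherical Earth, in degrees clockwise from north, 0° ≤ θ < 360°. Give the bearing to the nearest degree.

260°

Δλ = 139.650 − -176.658 = 316.308°; wrapped into (−180°, 180°]: -43.692°.
θ = atan2( sin Δλ · cos φ₂ , cos φ₁ · sin φ₂ − sin φ₁ · cos φ₂ · cos Δλ )
  = atan2(-0.56114, -0.10208) = -100.310° → normalised to [0°, 360°): 259.690°.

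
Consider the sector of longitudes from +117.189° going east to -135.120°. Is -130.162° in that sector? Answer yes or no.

No

Band width going east from +117.189° to -135.120°: ((-135.120 − 117.189) mod 360) = 107.691°.
Offset of -130.162° east of the west edge: ((-130.162 − 117.189) mod 360) = 112.649°.
112.649° > 107.691° ⇒ outside.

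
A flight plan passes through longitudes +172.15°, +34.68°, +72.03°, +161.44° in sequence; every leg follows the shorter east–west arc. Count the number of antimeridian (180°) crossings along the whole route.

0

Leg 1: +172.15° → +34.68°, shortest Δλ = -137.47° (west) — does not cross 180°.
Leg 2: +34.68° → +72.03°, shortest Δλ = 37.35° (east) — does not cross 180°.
Leg 3: +72.03° → +161.44°, shortest Δλ = 89.41° (east) — does not cross 180°.
Total crossings: 0.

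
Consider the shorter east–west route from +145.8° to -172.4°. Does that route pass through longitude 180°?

Yes

Naïve |-172.4 − 145.8| = 318.2° > 180°, so the shorter arc goes the other way round — across 180°.
Signed shortest Δλ = ((-172.4 − 145.8 + 180) mod 360) − 180 = 41.8°.
Going east by 41.8° from +145.8° passes through 180° before reaching -172.4°.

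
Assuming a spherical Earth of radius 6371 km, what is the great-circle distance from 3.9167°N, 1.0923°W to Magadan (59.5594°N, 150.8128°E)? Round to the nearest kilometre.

12539 km

Δλ = 150.8128 − -1.0923 = 151.9051°.
Δφ = 59.5594 − 3.9167 = 55.6427°.
a = sin²(Δφ/2) + cos φ₁ · cos φ₂ · sin²(Δλ/2) = 0.693506.
c = 2·atan2(√a, √(1−a)) = 1.96819 rad → d = 6371·c ≈ 12539.31 km.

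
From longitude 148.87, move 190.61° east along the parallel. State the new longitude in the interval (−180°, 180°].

Start at +148.87°; shift +190.61° → +339.48°.
+339.48° lies outside (−180°, 180°]; subtract 360° → -20.52°.

-20.52°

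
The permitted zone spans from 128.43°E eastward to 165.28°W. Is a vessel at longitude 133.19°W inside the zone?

Band width going east from +128.43° to -165.28°: ((-165.28 − 128.43) mod 360) = 66.29°.
Offset of -133.19° east of the west edge: ((-133.19 − 128.43) mod 360) = 98.38°.
98.38° > 66.29° ⇒ outside.

No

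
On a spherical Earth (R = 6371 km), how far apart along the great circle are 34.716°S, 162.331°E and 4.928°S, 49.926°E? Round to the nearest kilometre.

Δλ = 49.926 − 162.331 = -112.405°.
Δφ = -4.928 − -34.716 = 29.788°.
a = sin²(Δφ/2) + cos φ₁ · cos φ₂ · sin²(Δλ/2) = 0.631610.
c = 2·atan2(√a, √(1−a)) = 1.83715 rad → d = 6371·c ≈ 11704.51 km.

11705 km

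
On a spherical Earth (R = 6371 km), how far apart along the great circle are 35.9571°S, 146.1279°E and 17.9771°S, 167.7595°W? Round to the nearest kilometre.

Δλ = -167.7595 − 146.1279 = -313.8874°; wrapped into (−180°, 180°]: 46.1126°.
Δφ = -17.9771 − -35.9571 = 17.9800°.
a = sin²(Δφ/2) + cos φ₁ · cos φ₂ · sin²(Δλ/2) = 0.142510.
c = 2·atan2(√a, √(1−a)) = 0.77420 rad → d = 6371·c ≈ 4932.43 km.

4932 km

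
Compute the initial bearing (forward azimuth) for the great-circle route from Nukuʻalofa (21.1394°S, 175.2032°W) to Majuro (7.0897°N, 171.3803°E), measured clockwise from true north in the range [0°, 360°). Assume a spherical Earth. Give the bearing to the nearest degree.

334°

Δλ = 171.3803 − -175.2032 = 346.5835°; wrapped into (−180°, 180°]: -13.4165°.
θ = atan2( sin Δλ · cos φ₂ , cos φ₁ · sin φ₂ − sin φ₁ · cos φ₂ · cos Δλ )
  = atan2(-0.23025, 0.46323) = -26.430° → normalised to [0°, 360°): 333.570°.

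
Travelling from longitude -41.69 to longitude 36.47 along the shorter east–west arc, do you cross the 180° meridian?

No

Signed shortest Δλ = ((36.47 − -41.69 + 180) mod 360) − 180 = 78.16°.
Going east by 78.16° from -41.69° reaches +36.47° without touching 180°.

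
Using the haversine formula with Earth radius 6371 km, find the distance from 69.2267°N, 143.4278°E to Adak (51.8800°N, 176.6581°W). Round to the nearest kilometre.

2822 km

Δλ = -176.6581 − 143.4278 = -320.0859°; wrapped into (−180°, 180°]: 39.9141°.
Δφ = 51.8800 − 69.2267 = -17.3467°.
a = sin²(Δφ/2) + cos φ₁ · cos φ₂ · sin²(Δλ/2) = 0.048247.
c = 2·atan2(√a, √(1−a)) = 0.44292 rad → d = 6371·c ≈ 2821.81 km.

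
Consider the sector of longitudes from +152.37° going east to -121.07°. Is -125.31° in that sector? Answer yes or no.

Band width going east from +152.37° to -121.07°: ((-121.07 − 152.37) mod 360) = 86.56°.
Offset of -125.31° east of the west edge: ((-125.31 − 152.37) mod 360) = 82.32°.
82.32° ≤ 86.56° ⇒ inside.

Yes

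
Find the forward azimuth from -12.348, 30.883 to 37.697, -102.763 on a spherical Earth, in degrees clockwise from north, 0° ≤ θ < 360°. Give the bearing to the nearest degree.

Δλ = -102.763 − 30.883 = -133.646°.
θ = atan2( sin Δλ · cos φ₂ , cos φ₁ · sin φ₂ − sin φ₁ · cos φ₂ · cos Δλ )
  = atan2(-0.57257, 0.48055) = -49.993° → normalised to [0°, 360°): 310.007°.

310°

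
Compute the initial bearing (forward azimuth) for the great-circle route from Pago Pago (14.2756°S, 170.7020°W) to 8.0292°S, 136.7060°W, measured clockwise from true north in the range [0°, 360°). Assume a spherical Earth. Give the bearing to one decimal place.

83.1°

Δλ = -136.7060 − -170.7020 = 33.9960°.
θ = atan2( sin Δλ · cos φ₂ , cos φ₁ · sin φ₂ − sin φ₁ · cos φ₂ · cos Δλ )
  = atan2(0.55365, 0.06707) = 83.093° → normalised to [0°, 360°): 83.093°.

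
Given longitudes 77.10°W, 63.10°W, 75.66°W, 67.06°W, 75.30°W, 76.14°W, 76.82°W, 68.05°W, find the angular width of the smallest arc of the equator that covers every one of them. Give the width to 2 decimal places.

Sort the longitudes: -77.10°, -76.82°, -76.14°, -75.66°, -75.30°, -68.05°, -67.06°, -63.10°.
Eastward gaps between consecutive values (wrapping around): 0.28°, 0.68°, 0.48°, 0.36°, 7.25°, 0.99°, 3.96°, 346.00°.
Largest gap = 346.00° ⇒ minimal covering band is its complement: 360° − 346.00° = 14.00°.
Band runs from -77.10° eastward to -63.10°.

14.00°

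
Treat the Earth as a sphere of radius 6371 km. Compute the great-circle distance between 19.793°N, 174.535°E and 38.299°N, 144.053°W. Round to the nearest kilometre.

4471 km

Δλ = -144.053 − 174.535 = -318.588°; wrapped into (−180°, 180°]: 41.412°.
Δφ = 38.299 − 19.793 = 18.506°.
a = sin²(Δφ/2) + cos φ₁ · cos φ₂ · sin²(Δλ/2) = 0.118168.
c = 2·atan2(√a, √(1−a)) = 0.70183 rad → d = 6371·c ≈ 4471.34 km.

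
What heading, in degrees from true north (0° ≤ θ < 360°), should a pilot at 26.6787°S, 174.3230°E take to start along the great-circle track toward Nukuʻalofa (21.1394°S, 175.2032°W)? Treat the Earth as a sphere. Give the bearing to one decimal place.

Δλ = -175.2032 − 174.3230 = -349.5262°; wrapped into (−180°, 180°]: 10.4738°.
θ = atan2( sin Δλ · cos φ₂ , cos φ₁ · sin φ₂ − sin φ₁ · cos φ₂ · cos Δλ )
  = atan2(0.16955, 0.08955) = 62.159° → normalised to [0°, 360°): 62.159°.

62.2°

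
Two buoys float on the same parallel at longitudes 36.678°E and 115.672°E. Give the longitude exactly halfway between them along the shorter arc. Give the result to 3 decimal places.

Signed shortest Δλ from +36.678° to +115.672° is +78.994°.
Midpoint longitude = +36.678° + (+78.994°)/2 = +36.678° + 39.497° = +76.175°.

76.175°E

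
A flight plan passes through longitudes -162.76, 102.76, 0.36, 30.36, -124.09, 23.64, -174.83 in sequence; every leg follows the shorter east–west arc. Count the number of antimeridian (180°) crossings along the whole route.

Leg 1: -162.76° → +102.76°, shortest Δλ = -94.48° (west) — crosses 180°.
Leg 2: +102.76° → +0.36°, shortest Δλ = -102.4° (west) — does not cross 180°.
Leg 3: +0.36° → +30.36°, shortest Δλ = 30.0° (east) — does not cross 180°.
Leg 4: +30.36° → -124.09°, shortest Δλ = -154.45° (west) — does not cross 180°.
Leg 5: -124.09° → +23.64°, shortest Δλ = 147.73° (east) — does not cross 180°.
Leg 6: +23.64° → -174.83°, shortest Δλ = 161.53° (east) — crosses 180°.
Total crossings: 2.

2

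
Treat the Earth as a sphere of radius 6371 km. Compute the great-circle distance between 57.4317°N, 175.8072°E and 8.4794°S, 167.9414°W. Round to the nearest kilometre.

Δλ = -167.9414 − 175.8072 = -343.7486°; wrapped into (−180°, 180°]: 16.2514°.
Δφ = -8.4794 − 57.4317 = -65.9111°.
a = sin²(Δφ/2) + cos φ₁ · cos φ₂ · sin²(Δλ/2) = 0.306560.
c = 2·atan2(√a, √(1−a)) = 1.17355 rad → d = 6371·c ≈ 7476.69 km.

7477 km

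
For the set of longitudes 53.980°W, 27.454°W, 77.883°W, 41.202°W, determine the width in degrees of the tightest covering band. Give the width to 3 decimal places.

50.429°

Sort the longitudes: -77.883°, -53.980°, -41.202°, -27.454°.
Eastward gaps between consecutive values (wrapping around): 23.903°, 12.778°, 13.748°, 309.571°.
Largest gap = 309.571° ⇒ minimal covering band is its complement: 360° − 309.571° = 50.429°.
Band runs from -77.883° eastward to -27.454°.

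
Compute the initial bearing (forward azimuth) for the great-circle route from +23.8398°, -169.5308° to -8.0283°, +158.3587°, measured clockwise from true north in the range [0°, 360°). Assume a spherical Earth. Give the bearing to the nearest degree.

228°

Δλ = 158.3587 − -169.5308 = 327.8895°; wrapped into (−180°, 180°]: -32.1105°.
θ = atan2( sin Δλ · cos φ₂ , cos φ₁ · sin φ₂ − sin φ₁ · cos φ₂ · cos Δλ )
  = atan2(-0.52634, -0.46674) = -131.565° → normalised to [0°, 360°): 228.435°.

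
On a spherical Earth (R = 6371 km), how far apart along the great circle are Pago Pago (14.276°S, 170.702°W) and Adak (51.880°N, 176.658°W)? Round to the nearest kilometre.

7379 km

Δλ = -176.658 − -170.702 = -5.956°.
Δφ = 51.880 − -14.276 = 66.156°.
a = sin²(Δφ/2) + cos φ₁ · cos φ₂ · sin²(Δλ/2) = 0.299491.
c = 2·atan2(√a, √(1−a)) = 1.15817 rad → d = 6371·c ≈ 7378.69 km.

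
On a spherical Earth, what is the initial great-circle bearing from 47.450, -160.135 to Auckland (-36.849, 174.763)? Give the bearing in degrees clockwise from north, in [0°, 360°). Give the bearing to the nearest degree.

200°

Δλ = 174.763 − -160.135 = 334.898°; wrapped into (−180°, 180°]: -25.102°.
θ = atan2( sin Δλ · cos φ₂ , cos φ₁ · sin φ₂ − sin φ₁ · cos φ₂ · cos Δλ )
  = atan2(-0.33948, -0.93938) = -160.131° → normalised to [0°, 360°): 199.869°.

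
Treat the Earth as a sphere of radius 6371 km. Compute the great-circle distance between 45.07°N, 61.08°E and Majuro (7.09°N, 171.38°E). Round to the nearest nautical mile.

5942 nmi

Δλ = 171.38 − 61.08 = 110.30°.
Δφ = 7.09 − 45.07 = -37.98°.
a = sin²(Δφ/2) + cos φ₁ · cos φ₂ · sin²(Δλ/2) = 0.577882.
c = 2·atan2(√a, √(1−a)) = 1.72720 rad → d = 6371·c ≈ 11003.97 km ≈ 5941.67 nmi.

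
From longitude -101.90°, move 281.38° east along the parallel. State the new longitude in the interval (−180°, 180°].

Start at -101.90°; shift +281.38° → +179.48°.
+179.48° already lies in (−180°, 180°].

+179.48°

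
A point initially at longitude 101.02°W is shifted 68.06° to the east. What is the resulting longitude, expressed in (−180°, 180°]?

32.96°W

Start at -101.02°; shift +68.06° → -32.96°.
-32.96° already lies in (−180°, 180°].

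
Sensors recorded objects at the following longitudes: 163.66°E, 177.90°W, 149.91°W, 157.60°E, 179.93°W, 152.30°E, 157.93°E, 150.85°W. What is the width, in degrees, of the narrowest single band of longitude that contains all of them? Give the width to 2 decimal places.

57.79°

Sort the longitudes: -179.93°, -177.90°, -150.85°, -149.91°, +152.30°, +157.60°, +157.93°, +163.66°.
Eastward gaps between consecutive values (wrapping around): 2.03°, 27.05°, 0.94°, 302.21°, 5.30°, 0.33°, 5.73°, 16.41°.
Largest gap = 302.21° ⇒ minimal covering band is its complement: 360° − 302.21° = 57.79°.
Band runs from +152.30° eastward to -149.91°, crossing the antimeridian.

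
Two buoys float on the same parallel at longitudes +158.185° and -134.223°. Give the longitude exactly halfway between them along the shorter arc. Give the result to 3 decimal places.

-168.019°

Signed shortest Δλ from +158.185° to -134.223° is +67.592°.
Midpoint longitude = +158.185° + (+67.592°)/2 = +158.185° + 33.796° = +191.981°.
Normalise into (−180°, 180°]: -168.019°.
(The naïve average (+158.185 + -134.223)/2 = 11.981° is on the wrong side of the globe.)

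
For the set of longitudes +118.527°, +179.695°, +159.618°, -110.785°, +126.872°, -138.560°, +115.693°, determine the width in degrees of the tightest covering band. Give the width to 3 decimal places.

Sort the longitudes: -138.560°, -110.785°, +115.693°, +118.527°, +126.872°, +159.618°, +179.695°.
Eastward gaps between consecutive values (wrapping around): 27.775°, 226.478°, 2.834°, 8.345°, 32.746°, 20.077°, 41.745°.
Largest gap = 226.478° ⇒ minimal covering band is its complement: 360° − 226.478° = 133.522°.
Band runs from +115.693° eastward to -110.785°, crossing the antimeridian.

133.522°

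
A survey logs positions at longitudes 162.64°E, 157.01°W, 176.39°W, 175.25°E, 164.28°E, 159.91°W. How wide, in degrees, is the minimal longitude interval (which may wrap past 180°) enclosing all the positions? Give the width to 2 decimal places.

40.35°

Sort the longitudes: -176.39°, -159.91°, -157.01°, +162.64°, +164.28°, +175.25°.
Eastward gaps between consecutive values (wrapping around): 16.48°, 2.90°, 319.65°, 1.64°, 10.97°, 8.36°.
Largest gap = 319.65° ⇒ minimal covering band is its complement: 360° − 319.65° = 40.35°.
Band runs from +162.64° eastward to -157.01°, crossing the antimeridian.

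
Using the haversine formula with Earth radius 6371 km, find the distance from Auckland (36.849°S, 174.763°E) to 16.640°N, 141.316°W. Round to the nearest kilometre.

Δλ = -141.316 − 174.763 = -316.079°; wrapped into (−180°, 180°]: 43.921°.
Δφ = 16.640 − -36.849 = 53.489°.
a = sin²(Δφ/2) + cos φ₁ · cos φ₂ · sin²(Δλ/2) = 0.309737.
c = 2·atan2(√a, √(1−a)) = 1.18043 rad → d = 6371·c ≈ 7520.52 km.

7521 km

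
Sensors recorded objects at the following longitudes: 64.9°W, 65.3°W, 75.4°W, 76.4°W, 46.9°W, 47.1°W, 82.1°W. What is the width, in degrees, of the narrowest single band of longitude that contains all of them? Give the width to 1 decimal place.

35.2°

Sort the longitudes: -82.1°, -76.4°, -75.4°, -65.3°, -64.9°, -47.1°, -46.9°.
Eastward gaps between consecutive values (wrapping around): 5.7°, 1.0°, 10.1°, 0.4°, 17.8°, 0.2°, 324.8°.
Largest gap = 324.8° ⇒ minimal covering band is its complement: 360° − 324.8° = 35.2°.
Band runs from -82.1° eastward to -46.9°.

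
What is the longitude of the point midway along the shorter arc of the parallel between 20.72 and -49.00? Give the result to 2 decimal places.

-14.14°

Signed shortest Δλ from +20.72° to -49.00° is -69.72°.
Midpoint longitude = +20.72° + (-69.72°)/2 = +20.72° − 34.86° = -14.14°.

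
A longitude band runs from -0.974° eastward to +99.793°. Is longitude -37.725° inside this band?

Band width going east from -0.974° to +99.793°: ((99.793 − -0.974) mod 360) = 100.767°.
Offset of -37.725° east of the west edge: ((-37.725 − -0.974) mod 360) = 323.249°.
323.249° > 100.767° ⇒ outside.

No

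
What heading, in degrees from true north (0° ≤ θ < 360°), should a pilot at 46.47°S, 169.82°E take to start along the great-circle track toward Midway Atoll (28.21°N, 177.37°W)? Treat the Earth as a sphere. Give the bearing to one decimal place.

11.6°

Δλ = -177.37 − 169.82 = -347.19°; wrapped into (−180°, 180°]: 12.81°.
θ = atan2( sin Δλ · cos φ₂ , cos φ₁ · sin φ₂ − sin φ₁ · cos φ₂ · cos Δλ )
  = atan2(0.19538, 0.94856) = 11.639° → normalised to [0°, 360°): 11.639°.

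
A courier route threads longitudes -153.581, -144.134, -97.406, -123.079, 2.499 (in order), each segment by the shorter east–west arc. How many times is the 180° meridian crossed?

Leg 1: -153.581° → -144.134°, shortest Δλ = 9.447° (east) — does not cross 180°.
Leg 2: -144.134° → -97.406°, shortest Δλ = 46.728° (east) — does not cross 180°.
Leg 3: -97.406° → -123.079°, shortest Δλ = -25.673° (west) — does not cross 180°.
Leg 4: -123.079° → +2.499°, shortest Δλ = 125.578° (east) — does not cross 180°.
Total crossings: 0.

0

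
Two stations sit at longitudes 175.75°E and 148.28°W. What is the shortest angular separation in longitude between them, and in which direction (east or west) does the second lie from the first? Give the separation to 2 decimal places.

Raw difference: -148.28 − 175.75 = -324.03°.
Normalise into (−180°, 180°]: -324.03° + 360° = 35.97°.
Positive ⇒ the second point lies to the east; separation 35.97°.

35.97° east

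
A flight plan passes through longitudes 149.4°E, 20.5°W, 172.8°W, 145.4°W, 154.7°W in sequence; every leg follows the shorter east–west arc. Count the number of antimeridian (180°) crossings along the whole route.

0

Leg 1: +149.4° → -20.5°, shortest Δλ = -169.9° (west) — does not cross 180°.
Leg 2: -20.5° → -172.8°, shortest Δλ = -152.3° (west) — does not cross 180°.
Leg 3: -172.8° → -145.4°, shortest Δλ = 27.4° (east) — does not cross 180°.
Leg 4: -145.4° → -154.7°, shortest Δλ = -9.3° (west) — does not cross 180°.
Total crossings: 0.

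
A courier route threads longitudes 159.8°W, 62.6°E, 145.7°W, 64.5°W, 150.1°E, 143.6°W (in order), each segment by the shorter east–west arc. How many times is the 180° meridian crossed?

4

Leg 1: -159.8° → +62.6°, shortest Δλ = -137.6° (west) — crosses 180°.
Leg 2: +62.6° → -145.7°, shortest Δλ = 151.7° (east) — crosses 180°.
Leg 3: -145.7° → -64.5°, shortest Δλ = 81.2° (east) — does not cross 180°.
Leg 4: -64.5° → +150.1°, shortest Δλ = -145.4° (west) — crosses 180°.
Leg 5: +150.1° → -143.6°, shortest Δλ = 66.3° (east) — crosses 180°.
Total crossings: 4.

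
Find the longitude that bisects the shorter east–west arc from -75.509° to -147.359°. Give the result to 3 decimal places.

-111.434°

Signed shortest Δλ from -75.509° to -147.359° is -71.850°.
Midpoint longitude = -75.509° + (-71.850°)/2 = -75.509° − 35.925° = -111.434°.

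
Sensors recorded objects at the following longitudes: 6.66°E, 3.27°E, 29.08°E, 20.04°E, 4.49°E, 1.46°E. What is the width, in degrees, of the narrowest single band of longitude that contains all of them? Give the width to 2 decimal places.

Sort the longitudes: +1.46°, +3.27°, +4.49°, +6.66°, +20.04°, +29.08°.
Eastward gaps between consecutive values (wrapping around): 1.81°, 1.22°, 2.17°, 13.38°, 9.04°, 332.38°.
Largest gap = 332.38° ⇒ minimal covering band is its complement: 360° − 332.38° = 27.62°.
Band runs from +1.46° eastward to +29.08°.

27.62°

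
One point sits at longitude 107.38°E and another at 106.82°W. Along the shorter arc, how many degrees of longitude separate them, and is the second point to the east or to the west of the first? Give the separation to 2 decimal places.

145.80° east

Raw difference: -106.82 − 107.38 = -214.2°.
Normalise into (−180°, 180°]: -214.2° + 360° = 145.8°.
Positive ⇒ the second point lies to the east; separation 145.80°.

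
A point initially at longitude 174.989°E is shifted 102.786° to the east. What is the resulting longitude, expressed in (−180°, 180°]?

Start at +174.989°; shift +102.786° → +277.775°.
+277.775° lies outside (−180°, 180°]; subtract 360° → -82.225°.

82.225°W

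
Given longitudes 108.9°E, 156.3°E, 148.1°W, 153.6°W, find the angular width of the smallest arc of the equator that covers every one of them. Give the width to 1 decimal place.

103.0°

Sort the longitudes: -153.6°, -148.1°, +108.9°, +156.3°.
Eastward gaps between consecutive values (wrapping around): 5.5°, 257.0°, 47.4°, 50.1°.
Largest gap = 257.0° ⇒ minimal covering band is its complement: 360° − 257.0° = 103.0°.
Band runs from +108.9° eastward to -148.1°, crossing the antimeridian.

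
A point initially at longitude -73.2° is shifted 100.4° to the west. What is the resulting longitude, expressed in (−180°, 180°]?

-173.6°

Start at -73.2°; shift −100.4° → -173.6°.
-173.6° already lies in (−180°, 180°].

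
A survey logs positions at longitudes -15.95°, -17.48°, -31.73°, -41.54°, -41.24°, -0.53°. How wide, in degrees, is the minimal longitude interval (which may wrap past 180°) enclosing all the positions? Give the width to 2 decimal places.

41.01°

Sort the longitudes: -41.54°, -41.24°, -31.73°, -17.48°, -15.95°, -0.53°.
Eastward gaps between consecutive values (wrapping around): 0.30°, 9.51°, 14.25°, 1.53°, 15.42°, 318.99°.
Largest gap = 318.99° ⇒ minimal covering band is its complement: 360° − 318.99° = 41.01°.
Band runs from -41.54° eastward to -0.53°.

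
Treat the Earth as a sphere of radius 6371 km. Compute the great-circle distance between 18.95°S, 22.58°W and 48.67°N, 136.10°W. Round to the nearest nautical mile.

7178 nmi

Δλ = -136.10 − -22.58 = -113.52°.
Δφ = 48.67 − -18.95 = 67.62°.
a = sin²(Δφ/2) + cos φ₁ · cos φ₂ · sin²(Δλ/2) = 0.746558.
c = 2·atan2(√a, √(1−a)) = 2.08646 rad → d = 6371·c ≈ 13292.86 km ≈ 7177.57 nmi.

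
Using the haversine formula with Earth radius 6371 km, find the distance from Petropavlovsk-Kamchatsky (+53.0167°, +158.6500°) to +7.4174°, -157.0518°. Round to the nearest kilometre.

6448 km

Δλ = -157.0518 − 158.6500 = -315.7018°; wrapped into (−180°, 180°]: 44.2982°.
Δφ = 7.4174 − 53.0167 = -45.5993°.
a = sin²(Δφ/2) + cos φ₁ · cos φ₂ · sin²(Δλ/2) = 0.234959.
c = 2·atan2(√a, √(1−a)) = 1.01210 rad → d = 6371·c ≈ 6448.08 km.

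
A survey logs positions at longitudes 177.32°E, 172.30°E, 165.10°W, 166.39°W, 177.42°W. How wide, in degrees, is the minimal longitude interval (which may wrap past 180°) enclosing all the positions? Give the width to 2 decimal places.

22.60°

Sort the longitudes: -177.42°, -166.39°, -165.10°, +172.30°, +177.32°.
Eastward gaps between consecutive values (wrapping around): 11.03°, 1.29°, 337.40°, 5.02°, 5.26°.
Largest gap = 337.40° ⇒ minimal covering band is its complement: 360° − 337.40° = 22.60°.
Band runs from +172.30° eastward to -165.10°, crossing the antimeridian.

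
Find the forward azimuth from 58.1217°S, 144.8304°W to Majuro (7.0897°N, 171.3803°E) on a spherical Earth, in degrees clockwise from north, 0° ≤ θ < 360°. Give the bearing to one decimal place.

314.4°

Δλ = 171.3803 − -144.8304 = 316.2107°; wrapped into (−180°, 180°]: -43.7893°.
θ = atan2( sin Δλ · cos φ₂ , cos φ₁ · sin φ₂ − sin φ₁ · cos φ₂ · cos Δλ )
  = atan2(-0.68672, 0.67350) = -45.557° → normalised to [0°, 360°): 314.443°.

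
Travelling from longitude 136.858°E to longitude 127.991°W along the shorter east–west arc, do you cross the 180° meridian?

Yes

Naïve |-127.991 − 136.858| = 264.849° > 180°, so the shorter arc goes the other way round — across 180°.
Signed shortest Δλ = ((-127.991 − 136.858 + 180) mod 360) − 180 = 95.151°.
Going east by 95.151° from +136.858° passes through 180° before reaching -127.991°.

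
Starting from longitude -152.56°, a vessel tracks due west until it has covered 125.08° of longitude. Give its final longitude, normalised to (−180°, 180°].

Start at -152.56°; shift −125.08° → -277.64°.
-277.64° lies outside (−180°, 180°]; add 360° → +82.36°.

+82.36°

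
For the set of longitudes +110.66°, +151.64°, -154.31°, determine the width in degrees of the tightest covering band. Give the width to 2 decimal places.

95.03°

Sort the longitudes: -154.31°, +110.66°, +151.64°.
Eastward gaps between consecutive values (wrapping around): 264.97°, 40.98°, 54.05°.
Largest gap = 264.97° ⇒ minimal covering band is its complement: 360° − 264.97° = 95.03°.
Band runs from +110.66° eastward to -154.31°, crossing the antimeridian.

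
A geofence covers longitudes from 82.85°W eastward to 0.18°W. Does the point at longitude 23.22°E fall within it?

No

Band width going east from -82.85° to -0.18°: ((-0.18 − -82.85) mod 360) = 82.67°.
Offset of +23.22° east of the west edge: ((23.22 − -82.85) mod 360) = 106.07°.
106.07° > 82.67° ⇒ outside.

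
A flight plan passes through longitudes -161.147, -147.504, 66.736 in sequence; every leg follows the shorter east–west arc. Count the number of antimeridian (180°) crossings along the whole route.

1

Leg 1: -161.147° → -147.504°, shortest Δλ = 13.643° (east) — does not cross 180°.
Leg 2: -147.504° → +66.736°, shortest Δλ = -145.76° (west) — crosses 180°.
Total crossings: 1.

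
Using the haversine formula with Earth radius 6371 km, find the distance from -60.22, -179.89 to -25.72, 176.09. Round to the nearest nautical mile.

Δλ = 176.09 − -179.89 = 355.98°; wrapped into (−180°, 180°]: -4.02°.
Δφ = -25.72 − -60.22 = 34.50°.
a = sin²(Δφ/2) + cos φ₁ · cos φ₂ · sin²(Δλ/2) = 0.088487.
c = 2·atan2(√a, √(1−a)) = 0.60408 rad → d = 6371·c ≈ 3848.59 km ≈ 2078.07 nmi.

2078 nmi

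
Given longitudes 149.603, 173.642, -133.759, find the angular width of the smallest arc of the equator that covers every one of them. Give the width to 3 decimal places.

76.638°

Sort the longitudes: -133.759°, +149.603°, +173.642°.
Eastward gaps between consecutive values (wrapping around): 283.362°, 24.039°, 52.599°.
Largest gap = 283.362° ⇒ minimal covering band is its complement: 360° − 283.362° = 76.638°.
Band runs from +149.603° eastward to -133.759°, crossing the antimeridian.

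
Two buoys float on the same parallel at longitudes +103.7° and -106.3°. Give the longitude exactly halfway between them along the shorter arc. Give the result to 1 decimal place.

Signed shortest Δλ from +103.7° to -106.3° is +150.0°.
Midpoint longitude = +103.7° + (+150.0°)/2 = +103.7° + 75.0° = +178.7°.
(The naïve average (+103.7 + -106.3)/2 = -1.3° is on the wrong side of the globe.)

+178.7°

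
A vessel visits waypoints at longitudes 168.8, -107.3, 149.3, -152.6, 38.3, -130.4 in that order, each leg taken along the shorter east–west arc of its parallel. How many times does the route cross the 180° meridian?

Leg 1: +168.8° → -107.3°, shortest Δλ = 83.9° (east) — crosses 180°.
Leg 2: -107.3° → +149.3°, shortest Δλ = -103.4° (west) — crosses 180°.
Leg 3: +149.3° → -152.6°, shortest Δλ = 58.1° (east) — crosses 180°.
Leg 4: -152.6° → +38.3°, shortest Δλ = -169.1° (west) — crosses 180°.
Leg 5: +38.3° → -130.4°, shortest Δλ = -168.7° (west) — does not cross 180°.
Total crossings: 4.

4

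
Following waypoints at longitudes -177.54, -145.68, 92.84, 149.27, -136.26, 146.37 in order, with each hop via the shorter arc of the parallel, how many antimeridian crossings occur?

3

Leg 1: -177.54° → -145.68°, shortest Δλ = 31.86° (east) — does not cross 180°.
Leg 2: -145.68° → +92.84°, shortest Δλ = -121.48° (west) — crosses 180°.
Leg 3: +92.84° → +149.27°, shortest Δλ = 56.43° (east) — does not cross 180°.
Leg 4: +149.27° → -136.26°, shortest Δλ = 74.47° (east) — crosses 180°.
Leg 5: -136.26° → +146.37°, shortest Δλ = -77.37° (west) — crosses 180°.
Total crossings: 3.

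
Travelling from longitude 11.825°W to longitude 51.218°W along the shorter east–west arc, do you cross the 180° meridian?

No

Signed shortest Δλ = ((-51.218 − -11.825 + 180) mod 360) − 180 = -39.393°.
Going west by 39.393° from -11.825° reaches -51.218° without touching 180°.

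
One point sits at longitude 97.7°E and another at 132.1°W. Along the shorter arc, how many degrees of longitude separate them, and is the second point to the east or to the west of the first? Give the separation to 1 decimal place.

Raw difference: -132.1 − 97.7 = -229.8°.
Normalise into (−180°, 180°]: -229.8° + 360° = 130.2°.
Positive ⇒ the second point lies to the east; separation 130.2°.

130.2° east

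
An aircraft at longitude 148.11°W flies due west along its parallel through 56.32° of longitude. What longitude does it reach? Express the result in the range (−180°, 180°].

Start at -148.11°; shift −56.32° → -204.43°.
-204.43° lies outside (−180°, 180°]; add 360° → +155.57°.

155.57°E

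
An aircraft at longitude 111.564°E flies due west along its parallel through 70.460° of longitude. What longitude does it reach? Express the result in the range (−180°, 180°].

41.104°E

Start at +111.564°; shift −70.460° → +41.104°.
+41.104° already lies in (−180°, 180°].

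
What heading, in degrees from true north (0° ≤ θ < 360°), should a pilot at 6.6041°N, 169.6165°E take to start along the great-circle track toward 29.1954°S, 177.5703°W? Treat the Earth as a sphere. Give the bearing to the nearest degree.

162°

Δλ = -177.5703 − 169.6165 = -347.1868°; wrapped into (−180°, 180°]: 12.8132°.
θ = atan2( sin Δλ · cos φ₂ , cos φ₁ · sin φ₂ − sin φ₁ · cos φ₂ · cos Δλ )
  = atan2(0.19360, -0.58245) = 161.614° → normalised to [0°, 360°): 161.614°.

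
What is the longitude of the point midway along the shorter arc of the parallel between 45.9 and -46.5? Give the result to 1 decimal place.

Signed shortest Δλ from +45.9° to -46.5° is -92.4°.
Midpoint longitude = +45.9° + (-92.4°)/2 = +45.9° − 46.2° = -0.3°.

-0.3°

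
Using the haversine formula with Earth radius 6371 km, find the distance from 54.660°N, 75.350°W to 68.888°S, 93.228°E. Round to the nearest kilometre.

18329 km

Δλ = 93.228 − -75.350 = 168.578°.
Δφ = -68.888 − 54.660 = -123.548°.
a = sin²(Δφ/2) + cos φ₁ · cos φ₂ · sin²(Δλ/2) = 0.982600.
c = 2·atan2(√a, √(1−a)) = 2.87700 rad → d = 6371·c ≈ 18329.37 km.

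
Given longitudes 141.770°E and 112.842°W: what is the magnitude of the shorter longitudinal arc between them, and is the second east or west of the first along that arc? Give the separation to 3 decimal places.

105.388° east

Raw difference: -112.842 − 141.770 = -254.612°.
Normalise into (−180°, 180°]: -254.612° + 360° = 105.388°.
Positive ⇒ the second point lies to the east; separation 105.388°.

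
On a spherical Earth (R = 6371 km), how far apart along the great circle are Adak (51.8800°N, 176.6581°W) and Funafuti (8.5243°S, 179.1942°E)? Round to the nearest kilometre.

Δλ = 179.1942 − -176.6581 = 355.8523°; wrapped into (−180°, 180°]: -4.1477°.
Δφ = -8.5243 − 51.8800 = -60.4043°.
a = sin²(Δφ/2) + cos φ₁ · cos φ₂ · sin²(Δλ/2) = 0.253861.
c = 2·atan2(√a, √(1−a)) = 1.05609 rad → d = 6371·c ≈ 6728.36 km.

6728 km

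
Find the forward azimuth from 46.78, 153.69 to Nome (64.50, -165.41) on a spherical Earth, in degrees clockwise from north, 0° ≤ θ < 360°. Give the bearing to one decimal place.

Δλ = -165.41 − 153.69 = -319.10°; wrapped into (−180°, 180°]: 40.90°.
θ = atan2( sin Δλ · cos φ₂ , cos φ₁ · sin φ₂ − sin φ₁ · cos φ₂ · cos Δλ )
  = atan2(0.28187, 0.38096) = 36.498° → normalised to [0°, 360°): 36.498°.

36.5°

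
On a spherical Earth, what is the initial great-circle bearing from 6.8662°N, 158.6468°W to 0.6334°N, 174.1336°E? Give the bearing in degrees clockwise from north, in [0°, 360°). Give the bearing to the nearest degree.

Δλ = 174.1336 − -158.6468 = 332.7804°; wrapped into (−180°, 180°]: -27.2196°.
θ = atan2( sin Δλ · cos φ₂ , cos φ₁ · sin φ₂ − sin φ₁ · cos φ₂ · cos Δλ )
  = atan2(-0.45737, -0.09533) = -101.774° → normalised to [0°, 360°): 258.226°.

258°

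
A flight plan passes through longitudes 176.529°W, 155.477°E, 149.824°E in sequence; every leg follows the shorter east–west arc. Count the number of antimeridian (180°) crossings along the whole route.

Leg 1: -176.529° → +155.477°, shortest Δλ = -27.994° (west) — crosses 180°.
Leg 2: +155.477° → +149.824°, shortest Δλ = -5.653° (west) — does not cross 180°.
Total crossings: 1.

1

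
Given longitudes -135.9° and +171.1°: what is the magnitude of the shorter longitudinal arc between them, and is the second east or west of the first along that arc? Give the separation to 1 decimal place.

Raw difference: 171.1 − -135.9 = 307.0°.
Normalise into (−180°, 180°]: 307.0° − 360° = -53.0°.
Negative ⇒ the second point lies to the west; separation 53.0°.

53.0° west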